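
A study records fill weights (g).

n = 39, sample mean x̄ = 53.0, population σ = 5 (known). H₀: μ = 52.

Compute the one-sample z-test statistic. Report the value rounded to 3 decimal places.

test statistic = 1.249

SE = σ/√n = 5/√39 = 0.8006
z = (x̄−μ₀)/SE = (53.0−52)/0.8006 = 1.2490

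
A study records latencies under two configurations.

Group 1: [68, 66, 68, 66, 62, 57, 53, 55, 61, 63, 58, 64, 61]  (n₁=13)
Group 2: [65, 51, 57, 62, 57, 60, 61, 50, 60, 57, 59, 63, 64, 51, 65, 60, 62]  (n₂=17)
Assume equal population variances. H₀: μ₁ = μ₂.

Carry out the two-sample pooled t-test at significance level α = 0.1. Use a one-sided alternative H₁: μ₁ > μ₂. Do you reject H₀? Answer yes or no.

x̄₁=61.692, s₁=4.837, n₁=13
x̄₂=59.059, s₂=4.736, n₂=17
s_p² = [12·4.837² + 16·4.736²]/28 = 22.8468
SE = √(s_p²·(1/13+1/17)) = 1.7611
t = (61.692−59.059)/1.7611 = 1.4954
df = 28
p-value (one-sided, H₁ greater) = 0.07300
At α=0.1: p < α → reject H₀

reject H₀: yes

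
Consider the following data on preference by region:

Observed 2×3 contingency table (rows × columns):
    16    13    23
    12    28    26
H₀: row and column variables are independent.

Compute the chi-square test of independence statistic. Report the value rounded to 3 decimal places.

Row totals [52, 66], col totals [28, 41, 49], n=118
χ² = (16−12.34)²/12.34 + (13−18.07)²/18.07 + (23−21.59)²/21.59 + (12−15.66)²/15.66 + (28−22.93)²/22.93 + (26−27.41)²/27.41 = 4.6473
df = 2

test statistic = 4.647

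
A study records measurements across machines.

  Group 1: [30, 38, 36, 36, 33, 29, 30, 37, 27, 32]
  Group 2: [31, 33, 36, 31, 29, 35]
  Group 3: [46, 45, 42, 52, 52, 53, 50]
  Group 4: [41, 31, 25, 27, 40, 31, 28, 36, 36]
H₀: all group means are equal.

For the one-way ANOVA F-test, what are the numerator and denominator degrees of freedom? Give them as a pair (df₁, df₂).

degrees of freedom = [3, 28]

k = 4 groups, N = 32 total
df = (k−1, N−k) = (4−1, 32−4) = (3, 28)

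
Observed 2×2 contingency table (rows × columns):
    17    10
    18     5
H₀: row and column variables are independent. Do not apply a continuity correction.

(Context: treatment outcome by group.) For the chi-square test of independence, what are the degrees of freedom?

degrees of freedom = 1

df = (r−1)(c−1) = (2−1)·(2−1) = 1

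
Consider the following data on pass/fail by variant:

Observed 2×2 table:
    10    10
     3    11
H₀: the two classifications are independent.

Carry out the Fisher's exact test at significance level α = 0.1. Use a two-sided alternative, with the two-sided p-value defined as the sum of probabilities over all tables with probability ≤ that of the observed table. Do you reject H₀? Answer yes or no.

Margins: r₁=20, r₂=14, c₁=13, c₂=21, n=34
p_obs = C(20,10)·C(14,3)/C(34,13); sum pmf over tables with pmf ≤ p_obs
p-value (two-sided) = 0.15286
At α=0.1: p ≥ α → fail to reject H₀

reject H₀: no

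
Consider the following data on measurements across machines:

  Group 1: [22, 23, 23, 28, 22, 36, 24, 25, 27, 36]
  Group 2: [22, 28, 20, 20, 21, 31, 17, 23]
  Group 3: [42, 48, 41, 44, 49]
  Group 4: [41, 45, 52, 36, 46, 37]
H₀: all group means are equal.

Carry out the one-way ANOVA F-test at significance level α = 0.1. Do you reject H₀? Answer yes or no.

reject H₀: yes

Group means [26.60, 22.75, 44.80, 42.83], grand mean 32.034
SSB = Σnᵢ(x̄ᵢ−x̄)² = 2499.432; SSW = ΣΣ(x−x̄ᵢ)² = 637.533
MSB = 2499.432/3 = 833.1441; MSW = 637.533/25 = 25.5013
F = MSB/MSW = 32.6706
df = (3, 25)
p-value (upper-tail) = 0.00000
At α=0.1: p < α → reject H₀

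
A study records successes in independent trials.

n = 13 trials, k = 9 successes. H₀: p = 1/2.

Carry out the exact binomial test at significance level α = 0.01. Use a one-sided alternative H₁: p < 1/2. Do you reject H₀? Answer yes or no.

Exact binomial: n=13, k=9, p₀=1/2=0.5000
P(X≤9) from Σ C(n,i)·p₀^i·(1−p₀)^(n−i)
p-value (one-sided, H₁ less) = 0.95386
At α=0.01: p ≥ α → fail to reject H₀

reject H₀: no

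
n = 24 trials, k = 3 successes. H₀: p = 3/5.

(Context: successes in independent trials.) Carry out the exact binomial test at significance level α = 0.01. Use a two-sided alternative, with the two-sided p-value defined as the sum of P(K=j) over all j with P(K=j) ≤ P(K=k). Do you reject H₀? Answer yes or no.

reject H₀: yes

Exact binomial: n=24, k=3, p₀=3/5=0.6000
P(X=j) = C(n,j)·p₀^j·(1−p₀)^(n−j); p = Σ P(X=j) over j with P(X=j) ≤ P(X=3)
p-value (two-sided) = 0.00000
At α=0.01: p < α → reject H₀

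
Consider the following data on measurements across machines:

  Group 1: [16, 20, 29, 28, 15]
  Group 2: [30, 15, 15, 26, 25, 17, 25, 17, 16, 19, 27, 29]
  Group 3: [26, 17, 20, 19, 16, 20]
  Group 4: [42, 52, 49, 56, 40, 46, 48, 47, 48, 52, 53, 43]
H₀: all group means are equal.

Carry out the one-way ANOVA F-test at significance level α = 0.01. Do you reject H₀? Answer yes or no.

Group means [21.60, 21.75, 19.67, 48.00], grand mean 30.371
SSB = Σnᵢ(x̄ᵢ−x̄)² = 5693.388; SSW = ΣΣ(x−x̄ᵢ)² = 850.783
MSB = 5693.388/3 = 1897.7960; MSW = 850.783/31 = 27.4446
F = MSB/MSW = 69.1500
df = (3, 31)
p-value (upper-tail) = 0.00000
At α=0.01: p < α → reject H₀

reject H₀: yes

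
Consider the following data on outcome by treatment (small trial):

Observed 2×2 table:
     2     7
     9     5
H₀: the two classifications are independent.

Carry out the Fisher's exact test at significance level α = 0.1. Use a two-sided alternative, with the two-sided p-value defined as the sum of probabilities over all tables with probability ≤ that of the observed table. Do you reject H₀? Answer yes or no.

Margins: r₁=9, r₂=14, c₁=11, c₂=12, n=23
p_obs = C(9,2)·C(14,9)/C(23,11); sum pmf over tables with pmf ≤ p_obs
p-value (two-sided) = 0.08938
At α=0.1: p < α → reject H₀

reject H₀: yes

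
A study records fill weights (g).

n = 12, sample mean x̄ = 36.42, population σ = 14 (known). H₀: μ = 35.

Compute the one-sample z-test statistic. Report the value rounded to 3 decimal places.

SE = σ/√n = 14/√12 = 4.0415
z = (x̄−μ₀)/SE = (36.42−35)/4.0415 = 0.3514

test statistic = 0.351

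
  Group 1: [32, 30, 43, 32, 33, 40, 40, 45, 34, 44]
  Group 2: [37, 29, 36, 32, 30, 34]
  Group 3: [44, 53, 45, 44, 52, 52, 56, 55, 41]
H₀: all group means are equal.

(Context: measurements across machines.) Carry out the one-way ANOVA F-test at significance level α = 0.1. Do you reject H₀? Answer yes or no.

Group means [37.30, 33.00, 49.11], grand mean 40.520
SSB = Σnᵢ(x̄ᵢ−x̄)² = 1107.251; SSW = ΣΣ(x−x̄ᵢ)² = 590.989
MSB = 1107.251/2 = 553.6256; MSW = 590.989/22 = 26.8631
F = MSB/MSW = 20.6091
df = (2, 22)
p-value (upper-tail) = 0.00001
At α=0.1: p < α → reject H₀

reject H₀: yes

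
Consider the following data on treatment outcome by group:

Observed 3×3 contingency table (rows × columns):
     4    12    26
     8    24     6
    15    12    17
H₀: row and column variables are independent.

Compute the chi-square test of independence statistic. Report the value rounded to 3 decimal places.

test statistic = 25.189

Row totals [42, 38, 44], col totals [27, 48, 49], n=124
χ² = (4−9.15)²/9.15 + (12−16.26)²/16.26 + (26−16.60)²/16.60 + (8−8.27)²/8.27 + (24−14.71)²/14.71 + (6−15.02)²/15.02 + (15−9.58)²/9.58 + (12−17.03)²/17.03 + (17−17.39)²/17.39 = 25.1886
df = 4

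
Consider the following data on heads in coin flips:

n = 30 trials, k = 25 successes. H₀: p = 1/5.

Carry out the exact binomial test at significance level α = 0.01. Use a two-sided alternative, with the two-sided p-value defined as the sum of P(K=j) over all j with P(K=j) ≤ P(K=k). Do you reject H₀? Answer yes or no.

Exact binomial: n=30, k=25, p₀=1/5=0.2000
P(X=j) = C(n,j)·p₀^j·(1−p₀)^(n−j); p = Σ P(X=j) over j with P(X=j) ≤ P(X=25)
p-value (two-sided) = 0.00000
At α=0.01: p < α → reject H₀

reject H₀: yes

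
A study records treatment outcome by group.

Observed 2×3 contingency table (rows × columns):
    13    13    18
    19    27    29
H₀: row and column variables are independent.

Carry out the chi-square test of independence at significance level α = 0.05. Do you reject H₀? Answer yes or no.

Row totals [44, 75], col totals [32, 40, 47], n=119
χ² = (13−11.83)²/11.83 + (13−14.79)²/14.79 + (18−17.38)²/17.38 + (19−20.17)²/20.17 + (27−25.21)²/25.21 + (29−29.62)²/29.62 = 0.5620
df = 2
p-value (upper-tail) = 0.75504
At α=0.05: p ≥ α → fail to reject H₀

reject H₀: no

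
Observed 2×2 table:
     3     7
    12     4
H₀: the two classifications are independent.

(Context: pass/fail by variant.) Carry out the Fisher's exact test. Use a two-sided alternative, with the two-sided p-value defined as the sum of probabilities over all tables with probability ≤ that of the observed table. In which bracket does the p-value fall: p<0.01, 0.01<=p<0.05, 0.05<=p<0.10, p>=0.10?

p-value bracket: 0.01<=p<0.05

Margins: r₁=10, r₂=16, c₁=15, c₂=11, n=26
p_obs = C(10,3)·C(16,12)/C(26,15); sum pmf over tables with pmf ≤ p_obs
p-value (two-sided) = 0.04262
→ bracket: 0.01<=p<0.05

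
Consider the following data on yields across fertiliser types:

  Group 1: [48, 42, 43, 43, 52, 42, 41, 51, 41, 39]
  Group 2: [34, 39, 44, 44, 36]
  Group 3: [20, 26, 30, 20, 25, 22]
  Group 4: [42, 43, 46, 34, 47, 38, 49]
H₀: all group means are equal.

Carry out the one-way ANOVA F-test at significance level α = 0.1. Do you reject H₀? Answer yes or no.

reject H₀: yes

Group means [44.20, 39.40, 23.83, 42.71], grand mean 38.607
SSB = Σnᵢ(x̄ᵢ−x̄)² = 1743.617; SSW = ΣΣ(x−x̄ᵢ)² = 509.062
MSB = 1743.617/3 = 581.2056; MSW = 509.062/24 = 21.2109
F = MSB/MSW = 27.4013
df = (3, 24)
p-value (upper-tail) = 0.00000
At α=0.1: p < α → reject H₀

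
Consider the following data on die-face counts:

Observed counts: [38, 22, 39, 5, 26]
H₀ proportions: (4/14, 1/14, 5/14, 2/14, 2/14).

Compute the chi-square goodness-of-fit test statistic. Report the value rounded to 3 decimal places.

n = 130; E_i = n·p_i = [37.14, 9.29, 46.43, 18.57, 18.57]
χ² = (38−37.14)²/37.14 + (22−9.29)²/9.29 + (39−46.43)²/46.43 + (5−18.57)²/18.57 + (26−18.57)²/18.57 = 31.5062
df = 4

test statistic = 31.506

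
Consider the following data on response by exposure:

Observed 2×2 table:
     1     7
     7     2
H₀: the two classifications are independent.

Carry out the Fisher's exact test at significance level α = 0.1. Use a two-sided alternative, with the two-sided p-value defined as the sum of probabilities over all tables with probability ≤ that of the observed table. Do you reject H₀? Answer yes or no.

Margins: r₁=8, r₂=9, c₁=8, c₂=9, n=17
p_obs = C(8,1)·C(9,7)/C(17,8); sum pmf over tables with pmf ≤ p_obs
p-value (two-sided) = 0.01522
At α=0.1: p < α → reject H₀

reject H₀: yes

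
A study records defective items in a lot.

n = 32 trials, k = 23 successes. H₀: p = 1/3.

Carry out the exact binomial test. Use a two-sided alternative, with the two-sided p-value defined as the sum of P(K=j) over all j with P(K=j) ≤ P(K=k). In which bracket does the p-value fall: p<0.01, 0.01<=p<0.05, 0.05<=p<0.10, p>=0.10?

Exact binomial: n=32, k=23, p₀=1/3=0.3333
P(X=j) = C(n,j)·p₀^j·(1−p₀)^(n−j); p = Σ P(X=j) over j with P(X=j) ≤ P(X=23)
p-value (two-sided) = 0.00001
→ bracket: p<0.01

p-value bracket: p<0.01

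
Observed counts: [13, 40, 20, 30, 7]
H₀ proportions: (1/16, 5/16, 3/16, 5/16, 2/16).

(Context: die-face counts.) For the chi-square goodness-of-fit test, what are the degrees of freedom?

degrees of freedom = 4

df = k − 1 = 5 − 1 = 4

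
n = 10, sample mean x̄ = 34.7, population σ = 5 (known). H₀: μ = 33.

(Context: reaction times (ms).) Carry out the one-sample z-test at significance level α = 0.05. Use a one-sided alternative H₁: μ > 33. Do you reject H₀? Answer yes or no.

reject H₀: no

SE = σ/√n = 5/√10 = 1.5811
z = (x̄−μ₀)/SE = (34.7−33)/1.5811 = 1.0752
p-value (one-sided, H₁ greater) = 0.14115
At α=0.05: p ≥ α → fail to reject H₀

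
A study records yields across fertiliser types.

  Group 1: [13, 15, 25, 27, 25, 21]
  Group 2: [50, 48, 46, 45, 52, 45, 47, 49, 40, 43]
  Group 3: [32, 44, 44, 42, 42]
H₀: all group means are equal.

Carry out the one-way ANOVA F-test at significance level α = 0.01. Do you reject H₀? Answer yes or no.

Group means [21.00, 46.50, 40.80], grand mean 37.857
SSB = Σnᵢ(x̄ᵢ−x̄)² = 2495.271; SSW = ΣΣ(x−x̄ᵢ)² = 379.300
MSB = 2495.271/2 = 1247.6357; MSW = 379.300/18 = 21.0722
F = MSB/MSW = 59.2076
df = (2, 18)
p-value (upper-tail) = 0.00000
At α=0.01: p < α → reject H₀

reject H₀: yes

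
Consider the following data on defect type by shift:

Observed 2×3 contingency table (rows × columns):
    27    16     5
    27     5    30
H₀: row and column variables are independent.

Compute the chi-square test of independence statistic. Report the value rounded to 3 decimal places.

test statistic = 22.197

Row totals [48, 62], col totals [54, 21, 35], n=110
χ² = (27−23.56)²/23.56 + (16−9.16)²/9.16 + (5−15.27)²/15.27 + (27−30.44)²/30.44 + (5−11.84)²/11.84 + (30−19.73)²/19.73 = 22.1968
df = 2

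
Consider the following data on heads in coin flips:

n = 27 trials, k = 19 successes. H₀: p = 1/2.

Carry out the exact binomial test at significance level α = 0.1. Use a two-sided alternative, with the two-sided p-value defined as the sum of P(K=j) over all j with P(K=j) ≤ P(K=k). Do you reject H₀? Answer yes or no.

Exact binomial: n=27, k=19, p₀=1/2=0.5000
P(X=j) = C(n,j)·p₀^j·(1−p₀)^(n−j); p = Σ P(X=j) over j with P(X=j) ≤ P(X=19)
p-value (two-sided) = 0.05224
At α=0.1: p < α → reject H₀

reject H₀: yes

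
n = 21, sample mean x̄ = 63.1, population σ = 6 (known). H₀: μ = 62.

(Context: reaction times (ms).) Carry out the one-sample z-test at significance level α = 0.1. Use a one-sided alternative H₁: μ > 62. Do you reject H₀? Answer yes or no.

SE = σ/√n = 6/√21 = 1.3093
z = (x̄−μ₀)/SE = (63.1−62)/1.3093 = 0.8401
p-value (one-sided, H₁ greater) = 0.20042
At α=0.1: p ≥ α → fail to reject H₀

reject H₀: no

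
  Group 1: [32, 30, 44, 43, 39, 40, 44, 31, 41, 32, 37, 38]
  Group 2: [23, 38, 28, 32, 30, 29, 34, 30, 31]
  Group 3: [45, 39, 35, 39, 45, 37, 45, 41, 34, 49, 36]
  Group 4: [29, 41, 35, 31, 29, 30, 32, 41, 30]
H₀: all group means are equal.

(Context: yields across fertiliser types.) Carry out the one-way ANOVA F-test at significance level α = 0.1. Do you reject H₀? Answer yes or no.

reject H₀: yes

Group means [37.58, 30.56, 40.45, 33.11], grand mean 35.829
SSB = Σnᵢ(x̄ᵢ−x̄)² = 589.050; SSW = ΣΣ(x−x̄ᵢ)² = 860.755
MSB = 589.050/3 = 196.3499; MSW = 860.755/37 = 23.2637
F = MSB/MSW = 8.4402
df = (3, 37)
p-value (upper-tail) = 0.00021
At α=0.1: p < α → reject H₀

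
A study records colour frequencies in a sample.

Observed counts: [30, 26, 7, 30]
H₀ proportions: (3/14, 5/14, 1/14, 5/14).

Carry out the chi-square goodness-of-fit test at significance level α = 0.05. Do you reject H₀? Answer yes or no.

reject H₀: no

n = 93; E_i = n·p_i = [19.93, 33.21, 6.64, 33.21]
χ² = (30−19.93)²/19.93 + (26−33.21)²/33.21 + (7−6.64)²/6.64 + (30−33.21)²/33.21 = 6.9871
df = 3
p-value (upper-tail) = 0.07231
At α=0.05: p ≥ α → fail to reject H₀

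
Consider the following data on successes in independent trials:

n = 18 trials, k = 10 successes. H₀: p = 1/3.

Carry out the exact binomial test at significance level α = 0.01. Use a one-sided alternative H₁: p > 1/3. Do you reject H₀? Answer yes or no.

Exact binomial: n=18, k=10, p₀=1/3=0.3333
P(X≥10) from Σ C(n,i)·p₀^i·(1−p₀)^(n−i)
p-value (one-sided, H₁ greater) = 0.04335
At α=0.01: p ≥ α → fail to reject H₀

reject H₀: no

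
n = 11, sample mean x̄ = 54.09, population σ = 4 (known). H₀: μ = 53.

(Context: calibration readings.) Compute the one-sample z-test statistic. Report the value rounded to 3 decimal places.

test statistic = 0.904

SE = σ/√n = 4/√11 = 1.2060
z = (x̄−μ₀)/SE = (54.09−53)/1.2060 = 0.9038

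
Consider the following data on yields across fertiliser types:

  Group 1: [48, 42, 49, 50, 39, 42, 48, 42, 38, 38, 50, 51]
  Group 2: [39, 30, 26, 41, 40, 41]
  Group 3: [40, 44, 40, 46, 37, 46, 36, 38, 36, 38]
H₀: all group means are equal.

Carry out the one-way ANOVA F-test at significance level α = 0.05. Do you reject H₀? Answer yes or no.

Group means [44.75, 36.17, 40.10], grand mean 41.250
SSB = Σnᵢ(x̄ᵢ−x̄)² = 315.267; SSW = ΣΣ(x−x̄ᵢ)² = 627.983
MSB = 315.267/2 = 157.6333; MSW = 627.983/25 = 25.1193
F = MSB/MSW = 6.2754
df = (2, 25)
p-value (upper-tail) = 0.00619
At α=0.05: p < α → reject H₀

reject H₀: yes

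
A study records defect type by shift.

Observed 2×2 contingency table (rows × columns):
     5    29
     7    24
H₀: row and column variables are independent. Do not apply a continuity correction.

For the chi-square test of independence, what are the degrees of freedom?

df = (r−1)(c−1) = (2−1)·(2−1) = 1

degrees of freedom = 1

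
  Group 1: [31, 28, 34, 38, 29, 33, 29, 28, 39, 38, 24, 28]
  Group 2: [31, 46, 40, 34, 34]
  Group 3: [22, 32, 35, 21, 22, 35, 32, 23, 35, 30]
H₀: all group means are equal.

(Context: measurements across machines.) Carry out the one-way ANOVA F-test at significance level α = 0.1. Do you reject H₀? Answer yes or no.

reject H₀: yes

Group means [31.58, 37.00, 28.70], grand mean 31.519
SSB = Σnᵢ(x̄ᵢ−x̄)² = 229.724; SSW = ΣΣ(x−x̄ᵢ)² = 723.017
MSB = 229.724/2 = 114.8620; MSW = 723.017/24 = 30.1257
F = MSB/MSW = 3.8128
df = (2, 24)
p-value (upper-tail) = 0.03648
At α=0.1: p < α → reject H₀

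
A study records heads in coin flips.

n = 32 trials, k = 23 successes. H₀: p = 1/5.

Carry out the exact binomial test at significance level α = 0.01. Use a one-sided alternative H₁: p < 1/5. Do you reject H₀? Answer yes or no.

Exact binomial: n=32, k=23, p₀=1/5=0.2000
P(X≤23) from Σ C(n,i)·p₀^i·(1−p₀)^(n−i)
p-value (one-sided, H₁ less) = 1.00000
At α=0.01: p ≥ α → fail to reject H₀

reject H₀: no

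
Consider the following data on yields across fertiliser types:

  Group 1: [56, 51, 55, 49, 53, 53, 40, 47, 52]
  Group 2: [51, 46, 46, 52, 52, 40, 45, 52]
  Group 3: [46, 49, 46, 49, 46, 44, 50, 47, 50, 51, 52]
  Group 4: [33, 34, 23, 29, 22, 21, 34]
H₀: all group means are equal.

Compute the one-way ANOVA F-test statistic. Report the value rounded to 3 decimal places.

test statistic = 42.962

Group means [50.67, 48.00, 48.18, 28.00], grand mean 44.743
SSB = Σnᵢ(x̄ᵢ−x̄)² = 2493.049; SSW = ΣΣ(x−x̄ᵢ)² = 599.636
MSB = 2493.049/3 = 831.0165; MSW = 599.636/31 = 19.3431
F = MSB/MSW = 42.9619
df = (3, 31)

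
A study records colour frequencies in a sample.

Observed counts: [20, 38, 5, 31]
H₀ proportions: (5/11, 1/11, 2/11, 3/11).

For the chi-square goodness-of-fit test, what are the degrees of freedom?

degrees of freedom = 3

df = k − 1 = 4 − 1 = 3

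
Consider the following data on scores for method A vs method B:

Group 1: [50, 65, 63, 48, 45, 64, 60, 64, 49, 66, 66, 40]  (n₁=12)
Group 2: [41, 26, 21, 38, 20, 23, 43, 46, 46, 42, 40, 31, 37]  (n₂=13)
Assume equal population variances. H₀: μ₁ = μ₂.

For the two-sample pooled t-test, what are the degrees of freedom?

degrees of freedom = 23

df = n₁ + n₂ − 2 = 12 + 13 − 2 = 23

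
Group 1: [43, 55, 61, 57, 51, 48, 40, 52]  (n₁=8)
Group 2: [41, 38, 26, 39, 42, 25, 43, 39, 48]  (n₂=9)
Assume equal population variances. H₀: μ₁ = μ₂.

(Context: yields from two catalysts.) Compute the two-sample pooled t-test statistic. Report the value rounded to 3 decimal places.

x̄₁=50.875, s₁=7.039, n₁=8
x̄₂=37.889, s₂=7.623, n₂=9
s_p² = [7·7.039² + 8·7.623²]/15 = 54.1176
SE = √(s_p²·(1/8+1/9)) = 3.5746
t = (50.875−37.889)/3.5746 = 3.6329
df = 15

test statistic = 3.633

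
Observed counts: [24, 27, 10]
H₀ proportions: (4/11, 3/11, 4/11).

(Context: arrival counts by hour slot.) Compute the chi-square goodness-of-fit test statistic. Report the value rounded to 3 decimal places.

test statistic = 13.295

n = 61; E_i = n·p_i = [22.18, 16.64, 22.18]
χ² = (24−22.18)²/22.18 + (27−16.64)²/16.64 + (10−22.18)²/22.18 = 13.2951
df = 2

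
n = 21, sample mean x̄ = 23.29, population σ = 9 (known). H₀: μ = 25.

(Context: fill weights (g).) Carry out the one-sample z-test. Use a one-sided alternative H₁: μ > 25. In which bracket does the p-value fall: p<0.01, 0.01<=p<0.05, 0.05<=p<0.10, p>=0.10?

SE = σ/√n = 9/√21 = 1.9640
z = (x̄−μ₀)/SE = (23.29−25)/1.9640 = -0.8707
p-value (one-sided, H₁ greater) = 0.80804
→ bracket: p>=0.10

p-value bracket: p>=0.10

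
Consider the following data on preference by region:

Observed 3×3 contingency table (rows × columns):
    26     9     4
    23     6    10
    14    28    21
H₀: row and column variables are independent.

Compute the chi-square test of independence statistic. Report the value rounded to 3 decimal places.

Row totals [39, 39, 63], col totals [63, 43, 35], n=141
χ² = (26−17.43)²/17.43 + (9−11.89)²/11.89 + (4−9.68)²/9.68 + (23−17.43)²/17.43 + (6−11.89)²/11.89 + (10−9.68)²/9.68 + (14−28.15)²/28.15 + (28−19.21)²/19.21 + (21−15.64)²/15.64 = 25.9402
df = 4

test statistic = 25.940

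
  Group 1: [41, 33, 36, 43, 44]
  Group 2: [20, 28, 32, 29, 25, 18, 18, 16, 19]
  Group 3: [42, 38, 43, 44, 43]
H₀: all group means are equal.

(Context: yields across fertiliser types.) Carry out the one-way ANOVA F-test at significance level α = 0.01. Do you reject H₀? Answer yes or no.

reject H₀: yes

Group means [39.40, 22.78, 42.00], grand mean 32.211
SSB = Σnᵢ(x̄ᵢ−x̄)² = 1538.402; SSW = ΣΣ(x−x̄ᵢ)² = 380.756
MSB = 1538.402/2 = 769.2012; MSW = 380.756/16 = 23.7972
F = MSB/MSW = 32.3231
df = (2, 16)
p-value (upper-tail) = 0.00000
At α=0.01: p < α → reject H₀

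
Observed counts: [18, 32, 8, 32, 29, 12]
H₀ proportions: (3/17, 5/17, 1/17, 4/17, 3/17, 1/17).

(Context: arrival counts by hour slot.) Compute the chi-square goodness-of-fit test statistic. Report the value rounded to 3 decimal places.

test statistic = 6.185

n = 131; E_i = n·p_i = [23.12, 38.53, 7.71, 30.82, 23.12, 7.71]
χ² = (18−23.12)²/23.12 + (32−38.53)²/38.53 + (8−7.71)²/7.71 + (32−30.82)²/30.82 + (29−23.12)²/23.12 + (12−7.71)²/7.71 = 6.1852
df = 5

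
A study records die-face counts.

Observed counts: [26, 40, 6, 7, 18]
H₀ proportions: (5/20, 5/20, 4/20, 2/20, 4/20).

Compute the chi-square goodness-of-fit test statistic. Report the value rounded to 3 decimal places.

test statistic = 20.464

n = 97; E_i = n·p_i = [24.25, 24.25, 19.40, 9.70, 19.40]
χ² = (26−24.25)²/24.25 + (40−24.25)²/24.25 + (6−19.40)²/19.40 + (7−9.70)²/9.70 + (18−19.40)²/19.40 = 20.4639
df = 4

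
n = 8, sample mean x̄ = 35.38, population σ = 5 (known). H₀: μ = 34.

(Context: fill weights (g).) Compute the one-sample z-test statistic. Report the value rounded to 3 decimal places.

SE = σ/√n = 5/√8 = 1.7678
z = (x̄−μ₀)/SE = (35.38−34)/1.7678 = 0.7806

test statistic = 0.781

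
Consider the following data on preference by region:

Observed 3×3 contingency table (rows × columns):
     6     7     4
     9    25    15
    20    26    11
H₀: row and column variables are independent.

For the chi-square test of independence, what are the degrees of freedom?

degrees of freedom = 4

df = (r−1)(c−1) = (3−1)·(3−1) = 4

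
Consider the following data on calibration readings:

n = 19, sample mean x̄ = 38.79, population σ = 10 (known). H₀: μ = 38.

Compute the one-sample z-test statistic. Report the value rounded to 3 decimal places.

test statistic = 0.344

SE = σ/√n = 10/√19 = 2.2942
z = (x̄−μ₀)/SE = (38.79−38)/2.2942 = 0.3444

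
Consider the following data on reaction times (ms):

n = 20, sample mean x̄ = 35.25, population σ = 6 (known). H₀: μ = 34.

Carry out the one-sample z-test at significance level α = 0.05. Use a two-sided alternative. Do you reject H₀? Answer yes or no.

reject H₀: no

SE = σ/√n = 6/√20 = 1.3416
z = (x̄−μ₀)/SE = (35.25−34)/1.3416 = 0.9317
p-value (two-sided) = 0.35149
At α=0.05: p ≥ α → fail to reject H₀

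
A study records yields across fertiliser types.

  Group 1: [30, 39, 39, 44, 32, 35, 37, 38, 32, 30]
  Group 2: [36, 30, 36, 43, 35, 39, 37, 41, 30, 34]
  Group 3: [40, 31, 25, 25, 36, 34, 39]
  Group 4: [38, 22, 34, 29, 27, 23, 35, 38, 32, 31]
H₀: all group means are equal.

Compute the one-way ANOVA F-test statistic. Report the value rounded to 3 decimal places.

Group means [35.60, 36.10, 32.86, 30.90], grand mean 33.946
SSB = Σnᵢ(x̄ᵢ−x̄)² = 174.835; SSW = ΣΣ(x−x̄ᵢ)² = 867.057
MSB = 174.835/3 = 58.2782; MSW = 867.057/33 = 26.2745
F = MSB/MSW = 2.2181
df = (3, 33)

test statistic = 2.218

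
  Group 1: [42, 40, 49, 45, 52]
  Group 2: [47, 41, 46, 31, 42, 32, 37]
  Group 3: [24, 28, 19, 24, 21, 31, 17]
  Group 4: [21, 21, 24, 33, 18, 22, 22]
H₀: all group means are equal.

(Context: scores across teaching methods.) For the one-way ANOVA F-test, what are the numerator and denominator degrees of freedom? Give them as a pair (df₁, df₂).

degrees of freedom = [3, 22]

k = 4 groups, N = 26 total
df = (k−1, N−k) = (4−1, 26−4) = (3, 22)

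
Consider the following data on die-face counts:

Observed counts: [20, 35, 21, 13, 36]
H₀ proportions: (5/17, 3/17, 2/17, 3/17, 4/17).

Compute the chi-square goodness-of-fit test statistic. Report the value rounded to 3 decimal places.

test statistic = 23.127

n = 125; E_i = n·p_i = [36.76, 22.06, 14.71, 22.06, 29.41]
χ² = (20−36.76)²/36.76 + (35−22.06)²/22.06 + (21−14.71)²/14.71 + (13−22.06)²/22.06 + (36−29.41)²/29.41 = 23.1267
df = 4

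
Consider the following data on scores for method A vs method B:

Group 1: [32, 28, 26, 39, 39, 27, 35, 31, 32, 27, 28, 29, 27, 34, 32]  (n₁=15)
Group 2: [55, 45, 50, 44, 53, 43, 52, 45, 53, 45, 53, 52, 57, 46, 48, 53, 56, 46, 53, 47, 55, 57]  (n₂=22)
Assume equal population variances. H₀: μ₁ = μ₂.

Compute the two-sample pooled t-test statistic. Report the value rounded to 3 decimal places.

x̄₁=31.067, s₁=4.234, n₁=15
x̄₂=50.364, s₂=4.573, n₂=22
s_p² = [14·4.234² + 21·4.573²]/35 = 19.7150
SE = √(s_p²·(1/15+1/22)) = 1.4868
t = (31.067−50.364)/1.4868 = -12.9792
df = 35

test statistic = -12.979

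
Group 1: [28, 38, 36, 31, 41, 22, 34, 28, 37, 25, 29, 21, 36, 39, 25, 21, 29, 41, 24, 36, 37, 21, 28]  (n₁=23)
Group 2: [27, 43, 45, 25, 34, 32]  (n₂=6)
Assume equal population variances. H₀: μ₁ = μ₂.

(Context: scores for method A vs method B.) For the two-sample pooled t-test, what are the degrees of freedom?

degrees of freedom = 27

df = n₁ + n₂ − 2 = 23 + 6 − 2 = 27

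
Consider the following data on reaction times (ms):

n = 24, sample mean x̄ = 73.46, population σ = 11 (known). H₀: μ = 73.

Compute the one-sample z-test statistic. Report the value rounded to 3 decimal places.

test statistic = 0.205

SE = σ/√n = 11/√24 = 2.2454
z = (x̄−μ₀)/SE = (73.46−73)/2.2454 = 0.2049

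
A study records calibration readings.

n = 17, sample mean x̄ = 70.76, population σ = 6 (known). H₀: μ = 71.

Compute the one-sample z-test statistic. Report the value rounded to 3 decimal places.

SE = σ/√n = 6/√17 = 1.4552
z = (x̄−μ₀)/SE = (70.76−71)/1.4552 = -0.1649

test statistic = -0.165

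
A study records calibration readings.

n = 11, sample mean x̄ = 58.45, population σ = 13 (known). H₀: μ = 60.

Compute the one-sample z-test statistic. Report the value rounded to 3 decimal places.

SE = σ/√n = 13/√11 = 3.9196
z = (x̄−μ₀)/SE = (58.45−60)/3.9196 = -0.3954

test statistic = -0.395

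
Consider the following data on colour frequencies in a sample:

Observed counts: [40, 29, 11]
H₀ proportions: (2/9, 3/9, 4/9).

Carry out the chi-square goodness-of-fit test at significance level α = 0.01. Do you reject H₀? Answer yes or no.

reject H₀: yes

n = 80; E_i = n·p_i = [17.78, 26.67, 35.56]
χ² = (40−17.78)²/17.78 + (29−26.67)²/26.67 + (11−35.56)²/35.56 = 44.9406
df = 2
p-value (upper-tail) = 0.00000
At α=0.01: p < α → reject H₀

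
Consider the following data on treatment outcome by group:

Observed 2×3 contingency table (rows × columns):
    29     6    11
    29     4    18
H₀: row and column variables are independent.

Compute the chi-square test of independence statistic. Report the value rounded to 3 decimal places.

test statistic = 1.837

Row totals [46, 51], col totals [58, 10, 29], n=97
χ² = (29−27.51)²/27.51 + (6−4.74)²/4.74 + (11−13.75)²/13.75 + (29−30.49)²/30.49 + (4−5.26)²/5.26 + (18−15.25)²/15.25 = 1.8368
df = 2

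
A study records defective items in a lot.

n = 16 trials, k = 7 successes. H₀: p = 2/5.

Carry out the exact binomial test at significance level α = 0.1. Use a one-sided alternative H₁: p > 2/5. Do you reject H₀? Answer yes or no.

reject H₀: no

Exact binomial: n=16, k=7, p₀=2/5=0.4000
P(X≥7) from Σ C(n,i)·p₀^i·(1−p₀)^(n−i)
p-value (one-sided, H₁ greater) = 0.47283
At α=0.1: p ≥ α → fail to reject H₀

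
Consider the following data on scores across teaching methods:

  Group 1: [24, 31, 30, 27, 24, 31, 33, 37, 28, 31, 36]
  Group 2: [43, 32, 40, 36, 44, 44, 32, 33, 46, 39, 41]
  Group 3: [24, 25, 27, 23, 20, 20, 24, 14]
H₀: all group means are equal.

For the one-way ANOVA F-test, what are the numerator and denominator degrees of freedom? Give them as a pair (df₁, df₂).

degrees of freedom = [2, 27]

k = 3 groups, N = 30 total
df = (k−1, N−k) = (3−1, 30−3) = (2, 27)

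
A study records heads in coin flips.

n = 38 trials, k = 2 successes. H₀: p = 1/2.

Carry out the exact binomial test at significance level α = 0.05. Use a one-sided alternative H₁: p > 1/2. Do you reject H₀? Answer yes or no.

reject H₀: no

Exact binomial: n=38, k=2, p₀=1/2=0.5000
P(X≥2) from Σ C(n,i)·p₀^i·(1−p₀)^(n−i)
p-value (one-sided, H₁ greater) = 1.00000
At α=0.05: p ≥ α → fail to reject H₀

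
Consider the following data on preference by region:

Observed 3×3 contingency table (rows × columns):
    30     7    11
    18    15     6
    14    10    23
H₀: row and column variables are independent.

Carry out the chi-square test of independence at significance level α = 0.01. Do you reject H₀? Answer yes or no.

reject H₀: yes

Row totals [48, 39, 47], col totals [62, 32, 40], n=134
χ² = (30−22.21)²/22.21 + (7−11.46)²/11.46 + (11−14.33)²/14.33 + (18−18.04)²/18.04 + (15−9.31)²/9.31 + (6−11.64)²/11.64 + (14−21.75)²/21.75 + (10−11.22)²/11.22 + (23−14.03)²/14.03 = 20.0780
df = 4
p-value (upper-tail) = 0.00048
At α=0.01: p < α → reject H₀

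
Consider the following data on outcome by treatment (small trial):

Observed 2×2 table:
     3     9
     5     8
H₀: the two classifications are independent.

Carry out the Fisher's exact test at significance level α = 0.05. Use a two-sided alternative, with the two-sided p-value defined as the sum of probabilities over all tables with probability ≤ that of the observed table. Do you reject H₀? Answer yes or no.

reject H₀: no

Margins: r₁=12, r₂=13, c₁=8, c₂=17, n=25
p_obs = C(12,3)·C(13,5)/C(25,8); sum pmf over tables with pmf ≤ p_obs
p-value (two-sided) = 0.67277
At α=0.05: p ≥ α → fail to reject H₀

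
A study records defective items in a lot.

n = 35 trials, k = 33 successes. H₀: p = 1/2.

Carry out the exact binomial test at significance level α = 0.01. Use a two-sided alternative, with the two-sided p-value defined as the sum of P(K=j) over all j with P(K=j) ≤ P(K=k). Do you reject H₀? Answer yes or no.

Exact binomial: n=35, k=33, p₀=1/2=0.5000
P(X=j) = C(n,j)·p₀^j·(1−p₀)^(n−j); p = Σ P(X=j) over j with P(X=j) ≤ P(X=33)
p-value (two-sided) = 0.00000
At α=0.01: p < α → reject H₀

reject H₀: yes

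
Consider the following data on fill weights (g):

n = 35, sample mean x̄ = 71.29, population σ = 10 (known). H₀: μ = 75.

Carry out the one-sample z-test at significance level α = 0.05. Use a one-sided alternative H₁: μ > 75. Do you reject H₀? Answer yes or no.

reject H₀: no

SE = σ/√n = 10/√35 = 1.6903
z = (x̄−μ₀)/SE = (71.29−75)/1.6903 = -2.1949
p-value (one-sided, H₁ greater) = 0.98591
At α=0.05: p ≥ α → fail to reject H₀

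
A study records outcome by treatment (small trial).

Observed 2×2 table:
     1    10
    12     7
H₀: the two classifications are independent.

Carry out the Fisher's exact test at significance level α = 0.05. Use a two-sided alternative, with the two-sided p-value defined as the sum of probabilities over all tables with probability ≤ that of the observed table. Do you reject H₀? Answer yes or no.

Margins: r₁=11, r₂=19, c₁=13, c₂=17, n=30
p_obs = C(11,1)·C(19,12)/C(30,13); sum pmf over tables with pmf ≤ p_obs
p-value (two-sided) = 0.00673
At α=0.05: p < α → reject H₀

reject H₀: yes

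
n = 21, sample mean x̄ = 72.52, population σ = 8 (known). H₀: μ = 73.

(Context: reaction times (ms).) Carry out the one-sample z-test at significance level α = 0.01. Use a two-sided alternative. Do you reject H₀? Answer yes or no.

SE = σ/√n = 8/√21 = 1.7457
z = (x̄−μ₀)/SE = (72.52−73)/1.7457 = -0.2750
p-value (two-sided) = 0.78335
At α=0.01: p ≥ α → fail to reject H₀

reject H₀: no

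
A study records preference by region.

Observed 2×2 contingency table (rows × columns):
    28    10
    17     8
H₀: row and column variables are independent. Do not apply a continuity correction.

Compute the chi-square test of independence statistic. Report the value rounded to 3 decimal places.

test statistic = 0.239

Row totals [38, 25], col totals [45, 18], n=63
χ² = (28−27.14)²/27.14 + (10−10.86)²/10.86 + (17−17.86)²/17.86 + (8−7.14)²/7.14 = 0.2387
df = 1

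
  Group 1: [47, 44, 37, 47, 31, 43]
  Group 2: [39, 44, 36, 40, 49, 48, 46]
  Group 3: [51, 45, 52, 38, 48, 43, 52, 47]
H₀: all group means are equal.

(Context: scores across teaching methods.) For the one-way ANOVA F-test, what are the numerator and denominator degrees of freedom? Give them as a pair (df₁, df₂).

degrees of freedom = [2, 18]

k = 3 groups, N = 21 total
df = (k−1, N−k) = (3−1, 21−3) = (2, 18)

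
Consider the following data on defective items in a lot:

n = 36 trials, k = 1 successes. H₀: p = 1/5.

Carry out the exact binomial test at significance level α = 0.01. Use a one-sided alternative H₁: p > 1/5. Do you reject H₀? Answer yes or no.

reject H₀: no

Exact binomial: n=36, k=1, p₀=1/5=0.2000
P(X≥1) from Σ C(n,i)·p₀^i·(1−p₀)^(n−i)
p-value (one-sided, H₁ greater) = 0.99968
At α=0.01: p ≥ α → fail to reject H₀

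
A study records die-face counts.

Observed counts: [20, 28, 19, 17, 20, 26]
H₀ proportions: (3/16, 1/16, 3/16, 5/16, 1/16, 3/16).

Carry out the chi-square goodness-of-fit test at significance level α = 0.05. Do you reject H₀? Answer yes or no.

reject H₀: yes

n = 130; E_i = n·p_i = [24.38, 8.12, 24.38, 40.62, 8.12, 24.38]
χ² = (20−24.38)²/24.38 + (28−8.12)²/8.12 + (19−24.38)²/24.38 + (17−40.62)²/40.62 + (20−8.12)²/8.12 + (26−24.38)²/24.38 = 81.7908
df = 5
p-value (upper-tail) = 0.00000
At α=0.05: p < α → reject H₀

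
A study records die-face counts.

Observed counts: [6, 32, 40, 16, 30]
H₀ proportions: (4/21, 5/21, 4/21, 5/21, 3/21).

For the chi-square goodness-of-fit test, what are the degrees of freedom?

degrees of freedom = 4

df = k − 1 = 5 − 1 = 4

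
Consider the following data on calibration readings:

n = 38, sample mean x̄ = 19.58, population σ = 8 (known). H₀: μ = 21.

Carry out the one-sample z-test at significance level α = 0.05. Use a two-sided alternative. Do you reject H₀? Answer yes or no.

SE = σ/√n = 8/√38 = 1.2978
z = (x̄−μ₀)/SE = (19.58−21)/1.2978 = -1.0942
p-value (two-sided) = 0.27387
At α=0.05: p ≥ α → fail to reject H₀

reject H₀: no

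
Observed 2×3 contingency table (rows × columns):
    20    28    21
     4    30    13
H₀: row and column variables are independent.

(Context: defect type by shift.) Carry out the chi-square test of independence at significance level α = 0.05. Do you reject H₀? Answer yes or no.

Row totals [69, 47], col totals [24, 58, 34], n=116
χ² = (20−14.28)²/14.28 + (28−34.50)²/34.50 + (21−20.22)²/20.22 + (4−9.72)²/9.72 + (30−23.50)²/23.50 + (13−13.78)²/13.78 = 8.7607
df = 2
p-value (upper-tail) = 0.01252
At α=0.05: p < α → reject H₀

reject H₀: yes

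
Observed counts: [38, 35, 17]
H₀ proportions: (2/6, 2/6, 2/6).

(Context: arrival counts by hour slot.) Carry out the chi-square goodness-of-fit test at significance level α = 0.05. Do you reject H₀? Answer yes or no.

reject H₀: yes

n = 90; E_i = n·p_i = [30.00, 30.00, 30.00]
χ² = (38−30.00)²/30.00 + (35−30.00)²/30.00 + (17−30.00)²/30.00 = 8.6000
df = 2
p-value (upper-tail) = 0.01357
At α=0.05: p < α → reject H₀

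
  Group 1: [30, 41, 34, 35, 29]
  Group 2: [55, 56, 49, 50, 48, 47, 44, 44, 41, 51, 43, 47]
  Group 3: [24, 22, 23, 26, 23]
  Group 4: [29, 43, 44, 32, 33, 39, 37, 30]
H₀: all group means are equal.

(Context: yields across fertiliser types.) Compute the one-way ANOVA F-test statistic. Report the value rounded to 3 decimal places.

test statistic = 35.695

Group means [33.80, 47.92, 23.60, 35.88], grand mean 38.300
SSB = Σnᵢ(x̄ᵢ−x̄)² = 2338.508; SSW = ΣΣ(x−x̄ᵢ)² = 567.792
MSB = 2338.508/3 = 779.5028; MSW = 567.792/26 = 21.8381
F = MSB/MSW = 35.6946
df = (3, 26)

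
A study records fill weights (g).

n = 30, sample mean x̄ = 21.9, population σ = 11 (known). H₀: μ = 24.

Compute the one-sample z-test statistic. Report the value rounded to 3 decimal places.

SE = σ/√n = 11/√30 = 2.0083
z = (x̄−μ₀)/SE = (21.9−24)/2.0083 = -1.0457

test statistic = -1.046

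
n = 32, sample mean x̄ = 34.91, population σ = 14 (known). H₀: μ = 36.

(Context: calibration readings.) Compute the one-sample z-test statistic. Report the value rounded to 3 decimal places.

test statistic = -0.440

SE = σ/√n = 14/√32 = 2.4749
z = (x̄−μ₀)/SE = (34.91−36)/2.4749 = -0.4404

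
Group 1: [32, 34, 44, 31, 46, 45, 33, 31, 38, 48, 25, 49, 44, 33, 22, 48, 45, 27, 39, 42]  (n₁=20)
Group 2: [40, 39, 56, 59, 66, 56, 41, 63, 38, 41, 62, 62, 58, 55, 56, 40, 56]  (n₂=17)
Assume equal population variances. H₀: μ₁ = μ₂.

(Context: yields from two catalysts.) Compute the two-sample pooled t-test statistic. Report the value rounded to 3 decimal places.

test statistic = -4.819

x̄₁=37.800, s₁=8.326, n₁=20
x̄₂=52.235, s₂=9.903, n₂=17
s_p² = [19·8.326² + 16·9.903²]/35 = 82.4645
SE = √(s_p²·(1/20+1/17)) = 2.9957
t = (37.800−52.235)/2.9957 = -4.8187
df = 35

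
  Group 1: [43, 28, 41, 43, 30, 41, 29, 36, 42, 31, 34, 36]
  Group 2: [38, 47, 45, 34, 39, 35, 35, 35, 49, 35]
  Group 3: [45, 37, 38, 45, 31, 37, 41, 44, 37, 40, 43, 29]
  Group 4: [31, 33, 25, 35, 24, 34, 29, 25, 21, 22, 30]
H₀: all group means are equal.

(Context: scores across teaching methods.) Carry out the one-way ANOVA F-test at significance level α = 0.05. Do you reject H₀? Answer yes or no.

Group means [36.17, 39.20, 38.92, 28.09], grand mean 35.600
SSB = Σnᵢ(x̄ᵢ−x̄)² = 885.708; SSW = ΣΣ(x−x̄ᵢ)² = 1189.092
MSB = 885.708/3 = 295.2359; MSW = 1189.092/41 = 29.0023
F = MSB/MSW = 10.1798
df = (3, 41)
p-value (upper-tail) = 0.00004
At α=0.05: p < α → reject H₀

reject H₀: yes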